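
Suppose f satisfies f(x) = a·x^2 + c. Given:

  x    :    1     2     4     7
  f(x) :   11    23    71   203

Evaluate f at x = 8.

263

From f(1) = 11 and f(2) = 23: 1a + c = 11 and 4a + c = 23.
Subtracting: 3a = 12, so a = 4; then c = 11 − 4·1 = 7.
So f(x) = 4x² + 7, and f(8) = 263.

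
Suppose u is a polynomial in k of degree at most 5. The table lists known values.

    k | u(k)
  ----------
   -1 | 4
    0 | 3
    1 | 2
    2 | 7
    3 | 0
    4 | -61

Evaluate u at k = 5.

-242

First differences: -1, -1, 5, -7, -61. Second differences: 0, 6, -12, -54. Third differences: 6, -18, -42. Fourth differences: -24, -24.
Level-4 differences are constant, so u has degree 4.
Fitting a degree-4 polynomial gives u(k) = -k^4 + 3k³ + k² - 4k + 3.
Then u(5) = -242.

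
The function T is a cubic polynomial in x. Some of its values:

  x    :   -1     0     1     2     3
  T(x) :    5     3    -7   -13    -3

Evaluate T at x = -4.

First differences: -2, -10, -6, 10. Second differences: -8, 4, 16. Third differences: 12, 12.
Level-3 differences are constant, so T has degree 3.
Fitting a degree-3 polynomial gives T(x) = 2x³ - 4x² - 8x + 3.
Then T(-4) = -157.

-157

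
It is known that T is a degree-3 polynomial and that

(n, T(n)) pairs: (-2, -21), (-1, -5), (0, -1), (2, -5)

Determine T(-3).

Write T(n) = an³ + bn² + cn + d; the 4 given values yield a linear system in the 4 coefficients.
Solving, T(n) = n³ - 3n² - 1.
Then T(-3) = -55.

-55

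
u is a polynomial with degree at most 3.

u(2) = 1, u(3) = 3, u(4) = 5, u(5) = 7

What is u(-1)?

-5

Write u(n) = an³ + bn² + cn + d; the 4 given values yield a linear system in the 4 coefficients.
Solving, the top 2 coefficients vanish, and u(n) = 2n - 3.
Then u(-1) = -5.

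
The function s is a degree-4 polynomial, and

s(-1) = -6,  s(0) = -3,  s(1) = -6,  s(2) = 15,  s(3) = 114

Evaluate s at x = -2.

Write s(x) = ax^4 + bx³ + cx² + dx + e; the 5 given values yield a linear system in the 5 coefficients.
Solving, s(x) = x^4 + 3x³ - 4x² - 3x - 3.
Then s(-2) = -21.

-21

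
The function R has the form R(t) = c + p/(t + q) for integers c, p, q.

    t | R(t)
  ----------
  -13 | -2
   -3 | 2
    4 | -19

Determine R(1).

26

(R(t) − c)(t + q) = p for each data point; the three points give a linear system in c and q, then p follows.
Solving: c = -4, q = -2, p = -30, so R(t) = -4 − 30/(t − 2).
Then R(1) = -4 − 30/(-1) = 26.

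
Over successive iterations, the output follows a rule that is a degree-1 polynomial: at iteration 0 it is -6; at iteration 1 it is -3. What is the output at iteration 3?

Write the value at t as P(t).
Write P(t) = at + b; the 2 given values yield a linear system in the 2 coefficients.
Solving, P(t) = 3t - 6.
Then P(3) = 3.

3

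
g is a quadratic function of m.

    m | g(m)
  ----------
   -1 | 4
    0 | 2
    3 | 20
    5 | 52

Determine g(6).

Write g(m) = am² + bm + c; the 4 given values yield a linear system in the 3 coefficients.
Solving, g(m) = 2m² + 2.
Then g(6) = 74.

74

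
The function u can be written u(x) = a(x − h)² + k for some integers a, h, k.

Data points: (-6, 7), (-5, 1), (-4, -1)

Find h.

-4

First differences -6, -2; second difference 4 = 2a, so a = 2.
Expanding, the x-coefficient is −2ah = -4h; matching it to the data gives h = -4, and then k = -1.
So u(x) = 2(x + 4)² − 1.
Hence h = -4.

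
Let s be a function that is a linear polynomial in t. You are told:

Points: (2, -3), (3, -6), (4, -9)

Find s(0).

First differences: -3, -3.
Level-1 differences are constant, so s has degree 1.
Fitting a degree-1 polynomial gives s(t) = -3t + 3.
Then s(0) = 3.

3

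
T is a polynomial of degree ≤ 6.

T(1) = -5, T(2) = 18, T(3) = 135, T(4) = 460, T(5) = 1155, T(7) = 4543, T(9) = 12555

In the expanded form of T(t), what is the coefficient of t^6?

Write T(t) = at^6 + bt^5 + ct^4 + dt³ + et² + pt + q; the 7 given values yield a linear system in the 7 coefficients.
Solving, the top 2 coefficients vanish, and T(t) = 2t^4 - t³ + 3t² - 9t.
The coefficient of t^6 is 0.

0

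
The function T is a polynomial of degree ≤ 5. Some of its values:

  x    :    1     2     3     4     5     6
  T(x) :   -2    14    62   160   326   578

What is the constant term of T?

First differences: 16, 48, 98, 166, 252. Second differences: 32, 50, 68, 86. Third differences: 18, 18, 18.
Level-3 differences are constant, so T has degree 3.
Fitting a degree-3 polynomial gives T(x) = 3x³ - 2x² + x - 4.
The constant term is T(0) = -4.

-4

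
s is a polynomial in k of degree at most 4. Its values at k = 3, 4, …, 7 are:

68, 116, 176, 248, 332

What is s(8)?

First differences: 48, 60, 72, 84. Second differences: 12, 12, 12.
Level-2 differences are constant, so s has degree 2.
Extending the table by one column gives the next first difference 96, so s(8) = 332 + 96 = 428.

428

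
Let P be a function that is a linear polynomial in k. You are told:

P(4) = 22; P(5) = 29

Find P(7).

Write P(k) = ak + b; the 2 given values yield a linear system in the 2 coefficients.
Solving, P(k) = 7k - 6.
Then P(7) = 43.

43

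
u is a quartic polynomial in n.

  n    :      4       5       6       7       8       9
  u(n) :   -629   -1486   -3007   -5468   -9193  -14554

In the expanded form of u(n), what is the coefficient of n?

3

First differences: -857, -1521, -2461, -3725, -5361. Second differences: -664, -940, -1264, -1636. Third differences: -276, -324, -372. Fourth differences: -48, -48.
Level-4 differences are constant, so u has degree 4.
Fitting a degree-4 polynomial gives u(n) = -2n^4 - 2n³ + 3n - 1.
The coefficient of n is 3.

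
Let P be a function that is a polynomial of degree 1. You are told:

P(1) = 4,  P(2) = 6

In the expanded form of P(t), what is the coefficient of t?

Write P(t) = at + b; the 2 given values yield a linear system in the 2 coefficients.
Solving, P(t) = 2t + 2.
The coefficient of t is 2.

2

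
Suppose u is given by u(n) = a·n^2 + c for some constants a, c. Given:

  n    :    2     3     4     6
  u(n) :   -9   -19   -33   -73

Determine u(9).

-163

From u(2) = -9 and u(3) = -19: 4a + c = -9 and 9a + c = -19.
Subtracting: 5a = -10, so a = -2; then c = -9 − (-2)·4 = -1.
So u(n) = -2n² − 1, and u(9) = -163.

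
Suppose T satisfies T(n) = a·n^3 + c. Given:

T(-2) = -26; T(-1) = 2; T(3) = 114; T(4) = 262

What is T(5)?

From T(-2) = -26 and T(-1) = 2: -8a + c = -26 and -1a + c = 2.
Subtracting: 7a = 28, so a = 4; then c = -26 − 4·(-8) = 6.
So T(n) = 4n³ + 6, and T(5) = 506.

506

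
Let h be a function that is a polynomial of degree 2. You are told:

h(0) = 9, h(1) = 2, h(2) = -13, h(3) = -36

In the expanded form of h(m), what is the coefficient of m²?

-4

Write h(m) = am² + bm + c; the 4 given values yield a linear system in the 3 coefficients.
Solving, h(m) = -4m² - 3m + 9.
The coefficient of m² is -4.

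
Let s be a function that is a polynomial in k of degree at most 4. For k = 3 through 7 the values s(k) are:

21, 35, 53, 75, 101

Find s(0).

First differences: 14, 18, 22, 26. Second differences: 4, 4, 4.
Level-2 differences are constant, so s has degree 2.
Fitting a degree-2 polynomial gives s(k) = 2k² + 3.
Then s(0) = 3.

3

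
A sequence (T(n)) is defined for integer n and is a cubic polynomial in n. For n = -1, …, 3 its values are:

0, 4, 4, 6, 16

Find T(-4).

First differences: 4, 0, 2, 10. Second differences: -4, 2, 8. Third differences: 6, 6.
Level-3 differences are constant, so T has degree 3.
Fitting a degree-3 polynomial gives T(n) = n³ - 2n² + n + 4.
Then T(-4) = -96.

-96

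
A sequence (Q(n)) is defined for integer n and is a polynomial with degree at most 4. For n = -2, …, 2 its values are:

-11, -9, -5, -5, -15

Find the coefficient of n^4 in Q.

First differences: 2, 4, 0, -10. Second differences: 2, -4, -10. Third differences: -6, -6.
Level-3 differences are constant, so Q has degree 3.
Fitting a degree-3 polynomial gives Q(n) = -n³ - 2n² + 3n - 5.
The coefficient of n^4 is 0.

0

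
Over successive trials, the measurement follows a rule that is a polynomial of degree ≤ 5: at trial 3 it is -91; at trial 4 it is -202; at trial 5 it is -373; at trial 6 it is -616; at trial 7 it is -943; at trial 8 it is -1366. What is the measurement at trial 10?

Write the value at x as u(x).
First differences: -111, -171, -243, -327, -423. Second differences: -60, -72, -84, -96. Third differences: -12, -12, -12.
Level-3 differences are constant, so u has degree 3.
Fitting a degree-3 polynomial gives u(x) = -2x³ - 6x² + 5x + 2.
Then u(10) = -2548.

-2548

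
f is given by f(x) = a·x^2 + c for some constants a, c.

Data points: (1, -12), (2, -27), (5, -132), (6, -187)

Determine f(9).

-412

From f(1) = -12 and f(2) = -27: 1a + c = -12 and 4a + c = -27.
Subtracting: 3a = -15, so a = -5; then c = -12 − (-5)·1 = -7.
So f(x) = -5x² − 7, and f(9) = -412.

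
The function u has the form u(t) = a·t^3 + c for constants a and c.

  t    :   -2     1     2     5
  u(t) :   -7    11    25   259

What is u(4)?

137

From u(-2) = -7 and u(1) = 11: -8a + c = -7 and 1a + c = 11.
Subtracting: 9a = 18, so a = 2; then c = -7 − 2·(-8) = 9.
So u(t) = 2t³ + 9, and u(4) = 137.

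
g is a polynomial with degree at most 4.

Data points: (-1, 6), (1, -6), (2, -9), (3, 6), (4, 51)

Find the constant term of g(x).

3

Write g(x) = ax^4 + bx³ + cx² + dx + e; the 5 given values yield a linear system in the 5 coefficients.
Solving, the leading coefficient vanishes, and g(x) = 2x³ - 3x² - 8x + 3.
The constant term is g(0) = 3.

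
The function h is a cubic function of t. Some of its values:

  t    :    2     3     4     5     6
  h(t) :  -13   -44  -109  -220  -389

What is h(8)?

First differences: -31, -65, -111, -169. Second differences: -34, -46, -58. Third differences: -12, -12.
Level-3 differences are constant, so h has degree 3.
Fitting a degree-3 polynomial gives h(t) = -2t³ + t² + 2t - 5.
Then h(8) = -949.

-949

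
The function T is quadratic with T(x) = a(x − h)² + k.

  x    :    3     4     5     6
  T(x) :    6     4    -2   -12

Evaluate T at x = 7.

-26

First differences -2, -6, -10; second difference -4 = 2a, so a = -2.
Expanding, the x-coefficient is −2ah = 4h; matching it to the data gives h = 3, and then k = 6.
So T(x) = -2(x − 3)² + 6.
T(7) = -2·4² + 6 = -26.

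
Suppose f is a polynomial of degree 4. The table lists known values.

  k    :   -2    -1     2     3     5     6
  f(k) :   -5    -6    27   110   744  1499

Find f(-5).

454

Write f(k) = ak^4 + bk³ + ck² + dk + e; the 6 given values yield a linear system in the 5 coefficients.
Solving, f(k) = k^4 + k³ - k² + 4k - 1.
Then f(-5) = 454.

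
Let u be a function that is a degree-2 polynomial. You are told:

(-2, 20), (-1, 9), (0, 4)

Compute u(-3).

Write u(x) = ax² + bx + c; the 3 given values yield a linear system in the 3 coefficients.
Solving, u(x) = 3x² - 2x + 4.
Then u(-3) = 37.

37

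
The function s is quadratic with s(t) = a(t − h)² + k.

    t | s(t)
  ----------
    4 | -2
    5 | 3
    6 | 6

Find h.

First differences 5, 3; second difference -2 = 2a, so a = -1.
Expanding, the t-coefficient is −2ah = 2h; matching it to the data gives h = 7, and then k = 7.
So s(t) = -1(t − 7)² + 7.
Hence h = 7.

7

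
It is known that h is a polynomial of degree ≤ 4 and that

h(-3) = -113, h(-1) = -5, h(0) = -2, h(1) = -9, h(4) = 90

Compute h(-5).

-477

Write h(n) = an^4 + bn³ + cn² + dn + e; the 5 given values yield a linear system in the 5 coefficients.
Solving, the leading coefficient vanishes, and h(n) = 3n³ - 5n² - 5n - 2.
Then h(-5) = -477.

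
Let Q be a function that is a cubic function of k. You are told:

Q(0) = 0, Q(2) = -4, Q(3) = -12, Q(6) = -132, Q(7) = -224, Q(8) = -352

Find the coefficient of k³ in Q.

Write Q(k) = ak³ + bk² + ck + d; the 6 given values yield a linear system in the 4 coefficients.
Solving, Q(k) = -k³ + 3k² - 4k.
The coefficient of k³ is -1.

-1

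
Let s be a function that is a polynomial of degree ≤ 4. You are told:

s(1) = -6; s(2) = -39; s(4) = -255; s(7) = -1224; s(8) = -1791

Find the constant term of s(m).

Write s(m) = am^4 + bm³ + cm² + dm + e; the 5 given values yield a linear system in the 5 coefficients.
Solving, the leading coefficient vanishes, and s(m) = -3m³ - 4m² + 1.
The constant term is s(0) = 1.

1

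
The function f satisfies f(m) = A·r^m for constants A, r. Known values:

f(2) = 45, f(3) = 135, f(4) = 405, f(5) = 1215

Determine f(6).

3645

Consecutive ratio: 135/45 = 3, and 405/135 = 3, so r = 3.
Then A·3^2 = 45 gives A = 5, and f(m) = 5·3^m.
f(6) = 5·3^6 = 3645.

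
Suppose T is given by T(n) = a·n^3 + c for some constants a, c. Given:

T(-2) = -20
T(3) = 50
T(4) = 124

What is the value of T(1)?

-2

From T(-2) = -20 and T(3) = 50: -8a + c = -20 and 27a + c = 50.
Subtracting: 35a = 70, so a = 2; then c = -20 − 2·(-8) = -4.
So T(n) = 2n³ − 4, and T(1) = -2.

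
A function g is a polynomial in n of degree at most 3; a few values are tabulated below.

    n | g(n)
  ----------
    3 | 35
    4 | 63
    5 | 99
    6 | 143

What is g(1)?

3

First differences: 28, 36, 44. Second differences: 8, 8.
Level-2 differences are constant, so g has degree 2.
Fitting a degree-2 polynomial gives g(n) = 4n² - 1.
Then g(1) = 3.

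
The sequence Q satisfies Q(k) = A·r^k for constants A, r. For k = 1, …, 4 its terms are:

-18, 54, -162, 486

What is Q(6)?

4374

Consecutive ratio: 54/(-18) = -3, and -162/54 = -3, so r = -3.
Then A·(-3)^1 = -18 gives A = 6, and Q(k) = 6·(-3)^k.
Q(6) = 6·(-3)^6 = 4374.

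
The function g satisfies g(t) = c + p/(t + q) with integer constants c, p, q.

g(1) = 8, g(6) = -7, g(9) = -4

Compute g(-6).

1

(g(t) − c)(t + q) = p for each data point; the three points give a linear system in c and q, then p follows.
Solving: c = -1, q = -3, p = -18, so g(t) = -1 − 18/(t − 3).
Then g(-6) = -1 − 18/(-9) = 1.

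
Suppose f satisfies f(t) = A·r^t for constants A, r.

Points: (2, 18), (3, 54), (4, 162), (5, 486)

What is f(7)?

Consecutive ratio: 54/18 = 3, and 162/54 = 3, so r = 3.
Then A·3^2 = 18 gives A = 2, and f(t) = 2·3^t.
f(7) = 2·3^7 = 4374.

4374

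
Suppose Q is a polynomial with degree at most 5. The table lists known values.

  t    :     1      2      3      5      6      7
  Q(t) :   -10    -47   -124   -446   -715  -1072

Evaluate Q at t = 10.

Write Q(t) = at^5 + bt^4 + ct³ + dt² + et + p; the 6 given values yield a linear system in the 6 coefficients.
Solving, the top 2 coefficients vanish, and Q(t) = -2t³ - 8t² + t - 1.
Then Q(10) = -2791.

-2791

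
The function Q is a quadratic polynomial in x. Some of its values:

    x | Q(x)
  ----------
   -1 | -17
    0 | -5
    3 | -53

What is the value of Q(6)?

Write Q(x) = ax² + bx + c; the 3 given values yield a linear system in the 3 coefficients.
Solving, Q(x) = -7x² + 5x - 5.
Then Q(6) = -227.

-227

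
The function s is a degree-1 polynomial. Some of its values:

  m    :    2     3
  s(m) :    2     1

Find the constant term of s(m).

4

Write s(m) = am + b; the 2 given values yield a linear system in the 2 coefficients.
Solving, s(m) = -m + 4.
The constant term is s(0) = 4.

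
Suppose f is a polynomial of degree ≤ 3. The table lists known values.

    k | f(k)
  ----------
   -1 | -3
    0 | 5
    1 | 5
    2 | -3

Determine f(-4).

-75

Write f(k) = ak³ + bk² + ck + d; the 4 given values yield a linear system in the 4 coefficients.
Solving, the leading coefficient vanishes, and f(k) = -4k² + 4k + 5.
Then f(-4) = -75.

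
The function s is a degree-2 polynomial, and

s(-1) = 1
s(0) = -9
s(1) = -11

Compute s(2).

-5

Write s(k) = ak² + bk + c; the 3 given values yield a linear system in the 3 coefficients.
Solving, s(k) = 4k² - 6k - 9.
Then s(2) = -5.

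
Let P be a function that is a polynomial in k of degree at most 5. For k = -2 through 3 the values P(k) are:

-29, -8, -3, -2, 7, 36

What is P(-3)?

First differences: 21, 5, 1, 9, 29. Second differences: -16, -4, 8, 20. Third differences: 12, 12, 12.
Level-3 differences are constant, so P has degree 3.
Fitting a degree-3 polynomial gives P(k) = 2k³ - 2k² + k - 3.
Then P(-3) = -78.

-78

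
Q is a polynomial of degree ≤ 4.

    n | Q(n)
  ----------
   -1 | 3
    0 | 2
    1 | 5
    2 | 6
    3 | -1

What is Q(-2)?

14

Write Q(n) = an^4 + bn³ + cn² + dn + e; the 5 given values yield a linear system in the 5 coefficients.
Solving, the leading coefficient vanishes, and Q(n) = -n³ + 2n² + 2n + 2.
Then Q(-2) = 14.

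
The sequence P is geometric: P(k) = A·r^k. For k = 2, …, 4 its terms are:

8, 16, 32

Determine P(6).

128

Consecutive ratio: 16/8 = 2, and 32/16 = 2, so r = 2.
Then A·2^2 = 8 gives A = 2, and P(k) = 2·2^k.
P(6) = 2·2^6 = 128.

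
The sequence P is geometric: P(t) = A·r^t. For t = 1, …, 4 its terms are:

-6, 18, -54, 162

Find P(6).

1458

Consecutive ratio: 18/(-6) = -3, and -54/18 = -3, so r = -3.
Then A·(-3)^1 = -6 gives A = 2, and P(t) = 2·(-3)^t.
P(6) = 2·(-3)^6 = 1458.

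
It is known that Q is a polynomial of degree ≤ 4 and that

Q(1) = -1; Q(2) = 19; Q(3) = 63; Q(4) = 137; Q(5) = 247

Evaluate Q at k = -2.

23

First differences: 20, 44, 74, 110. Second differences: 24, 30, 36. Third differences: 6, 6.
Level-3 differences are constant, so Q has degree 3.
Fitting a degree-3 polynomial gives Q(k) = k³ + 6k² - 5k - 3.
Then Q(-2) = 23.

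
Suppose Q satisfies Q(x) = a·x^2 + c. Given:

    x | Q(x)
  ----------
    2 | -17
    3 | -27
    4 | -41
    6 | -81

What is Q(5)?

From Q(2) = -17 and Q(3) = -27: 4a + c = -17 and 9a + c = -27.
Subtracting: 5a = -10, so a = -2; then c = -17 − (-2)·4 = -9.
So Q(x) = -2x² − 9, and Q(5) = -59.

-59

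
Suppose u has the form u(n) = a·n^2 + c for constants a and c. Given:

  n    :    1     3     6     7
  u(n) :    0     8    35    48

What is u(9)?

80

From u(1) = 0 and u(3) = 8: 1a + c = 0 and 9a + c = 8.
Subtracting: 8a = 8, so a = 1; then c = 0 − 1·1 = -1.
So u(n) = 1n² − 1, and u(9) = 80.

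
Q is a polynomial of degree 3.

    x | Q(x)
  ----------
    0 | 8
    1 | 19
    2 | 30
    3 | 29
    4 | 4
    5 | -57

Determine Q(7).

-335

First differences: 11, 11, -1, -25, -61. Second differences: 0, -12, -24, -36. Third differences: -12, -12, -12.
Level-3 differences are constant, so Q has degree 3.
Fitting a degree-3 polynomial gives Q(x) = -2x³ + 6x² + 7x + 8.
Then Q(7) = -335.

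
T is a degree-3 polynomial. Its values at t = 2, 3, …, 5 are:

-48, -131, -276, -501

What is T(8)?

Write T(t) = at³ + bt² + ct + d; the 4 given values yield a linear system in the 4 coefficients.
Solving, T(t) = -3t³ - 4t² - 6t + 4.
Then T(8) = -1836.

-1836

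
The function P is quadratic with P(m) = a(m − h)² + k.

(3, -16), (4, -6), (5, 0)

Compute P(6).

2

First differences 10, 6; second difference -4 = 2a, so a = -2.
Expanding, the m-coefficient is −2ah = 4h; matching it to the data gives h = 6, and then k = 2.
So P(m) = -2(m − 6)² + 2.
P(6) = -2·0² + 2 = 2.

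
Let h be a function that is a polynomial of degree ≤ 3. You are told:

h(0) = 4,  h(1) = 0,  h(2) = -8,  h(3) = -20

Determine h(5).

-56

Write h(n) = an³ + bn² + cn + d; the 4 given values yield a linear system in the 4 coefficients.
Solving, the leading coefficient vanishes, and h(n) = -2n² - 2n + 4.
Then h(5) = -56.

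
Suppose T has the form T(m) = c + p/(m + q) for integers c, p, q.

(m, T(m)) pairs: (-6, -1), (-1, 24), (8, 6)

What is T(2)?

(T(m) − c)(m + q) = p for each data point; the three points give a linear system in c and q, then p follows.
Solving: c = 4, q = 2, p = 20, so T(m) = 4 + 20/(m + 2).
Then T(2) = 4 + 20/4 = 9.

9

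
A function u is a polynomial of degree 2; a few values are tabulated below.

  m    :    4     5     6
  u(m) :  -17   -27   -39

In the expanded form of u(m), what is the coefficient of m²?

Write u(m) = am² + bm + c; the 3 given values yield a linear system in the 3 coefficients.
Solving, u(m) = -m² - m + 3.
The coefficient of m² is -1.

-1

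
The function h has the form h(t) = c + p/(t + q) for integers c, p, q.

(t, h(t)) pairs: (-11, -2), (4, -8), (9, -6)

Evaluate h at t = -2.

(h(t) − c)(t + q) = p for each data point; the three points give a linear system in c and q, then p follows.
Solving: c = -4, q = 1, p = -20, so h(t) = -4 − 20/(t + 1).
Then h(-2) = -4 − 20/(-1) = 16.

16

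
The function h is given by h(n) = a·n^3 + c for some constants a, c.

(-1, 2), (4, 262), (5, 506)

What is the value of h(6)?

From h(-1) = 2 and h(4) = 262: -1a + c = 2 and 64a + c = 262.
Subtracting: 65a = 260, so a = 4; then c = 2 − 4·(-1) = 6.
So h(n) = 4n³ + 6, and h(6) = 870.

870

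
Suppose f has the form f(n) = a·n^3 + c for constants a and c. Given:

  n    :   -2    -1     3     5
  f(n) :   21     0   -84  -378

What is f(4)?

From f(-2) = 21 and f(-1) = 0: -8a + c = 21 and -1a + c = 0.
Subtracting: 7a = -21, so a = -3; then c = 21 − (-3)·(-8) = -3.
So f(n) = -3n³ − 3, and f(4) = -195.

-195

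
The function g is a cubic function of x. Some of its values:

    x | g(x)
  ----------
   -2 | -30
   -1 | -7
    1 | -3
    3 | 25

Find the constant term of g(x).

Write g(x) = ax³ + bx² + cx + d; the 4 given values yield a linear system in the 4 coefficients.
Solving, g(x) = 2x³ - 3x² - 2.
The constant term is g(0) = -2.

-2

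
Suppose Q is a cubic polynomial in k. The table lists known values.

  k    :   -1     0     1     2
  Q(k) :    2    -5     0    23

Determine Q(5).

260

Write Q(k) = ak³ + bk² + ck + d; the 4 given values yield a linear system in the 4 coefficients.
Solving, Q(k) = k³ + 6k² - 2k - 5.
Then Q(5) = 260.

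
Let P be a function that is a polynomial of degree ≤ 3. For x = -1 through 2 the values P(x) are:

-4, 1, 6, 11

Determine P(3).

Write P(x) = ax³ + bx² + cx + d; the 4 given values yield a linear system in the 4 coefficients.
Solving, the top 2 coefficients vanish, and P(x) = 5x + 1.
Then P(3) = 16.

16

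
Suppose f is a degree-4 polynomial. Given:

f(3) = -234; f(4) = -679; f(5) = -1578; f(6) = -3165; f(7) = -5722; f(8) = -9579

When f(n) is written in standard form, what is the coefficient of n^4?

-2

First differences: -445, -899, -1587, -2557, -3857. Second differences: -454, -688, -970, -1300. Third differences: -234, -282, -330. Fourth differences: -48, -48.
Level-4 differences are constant, so f has degree 4.
Fitting a degree-4 polynomial gives f(n) = -2n^4 - 3n³ + 3n² - 5n - 3.
The coefficient of n^4 is -2.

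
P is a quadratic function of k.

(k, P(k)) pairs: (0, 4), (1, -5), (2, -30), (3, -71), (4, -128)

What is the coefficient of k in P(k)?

-1

First differences: -9, -25, -41, -57. Second differences: -16, -16, -16.
Level-2 differences are constant, so P has degree 2.
Fitting a degree-2 polynomial gives P(k) = -8k² - k + 4.
The coefficient of k is -1.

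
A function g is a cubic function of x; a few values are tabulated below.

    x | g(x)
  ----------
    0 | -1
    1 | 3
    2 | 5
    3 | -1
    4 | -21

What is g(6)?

-127

Write g(x) = ax³ + bx² + cx + d; the 5 given values yield a linear system in the 4 coefficients.
Solving, g(x) = -x³ + 2x² + 3x - 1.
Then g(6) = -127.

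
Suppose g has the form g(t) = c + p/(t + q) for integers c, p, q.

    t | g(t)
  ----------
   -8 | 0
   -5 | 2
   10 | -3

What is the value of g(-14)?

(g(t) − c)(t + q) = p for each data point; the three points give a linear system in c and q, then p follows.
Solving: c = -2, q = 2, p = -12, so g(t) = -2 − 12/(t + 2).
Then g(-14) = -2 − 12/(-12) = -1.

-1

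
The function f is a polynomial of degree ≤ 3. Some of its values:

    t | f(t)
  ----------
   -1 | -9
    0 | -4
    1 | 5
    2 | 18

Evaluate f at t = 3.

First differences: 5, 9, 13. Second differences: 4, 4.
Level-2 differences are constant, so f has degree 2.
Extending the table by one column gives the next first difference 17, so f(3) = 18 + 17 = 35.

35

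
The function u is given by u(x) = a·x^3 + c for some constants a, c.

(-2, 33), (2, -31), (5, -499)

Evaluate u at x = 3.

From u(-2) = 33 and u(2) = -31: -8a + c = 33 and 8a + c = -31.
Subtracting: 16a = -64, so a = -4; then c = 33 − (-4)·(-8) = 1.
So u(x) = -4x³ + 1, and u(3) = -107.

-107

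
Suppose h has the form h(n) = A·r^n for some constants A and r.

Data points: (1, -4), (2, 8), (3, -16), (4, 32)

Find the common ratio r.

Consecutive ratio: 8/(-4) = -2, and -16/8 = -2, so r = -2.
Then A·(-2)^1 = -4 gives A = 2, and h(n) = 2·(-2)^n.

-2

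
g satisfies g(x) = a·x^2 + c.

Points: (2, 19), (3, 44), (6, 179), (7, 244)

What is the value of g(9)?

From g(2) = 19 and g(3) = 44: 4a + c = 19 and 9a + c = 44.
Subtracting: 5a = 25, so a = 5; then c = 19 − 5·4 = -1.
So g(x) = 5x² − 1, and g(9) = 404.

404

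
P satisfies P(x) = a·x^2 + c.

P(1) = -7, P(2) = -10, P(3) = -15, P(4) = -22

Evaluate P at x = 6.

-42

From P(1) = -7 and P(2) = -10: 1a + c = -7 and 4a + c = -10.
Subtracting: 3a = -3, so a = -1; then c = -7 − (-1)·1 = -6.
So P(x) = -1x² − 6, and P(6) = -42.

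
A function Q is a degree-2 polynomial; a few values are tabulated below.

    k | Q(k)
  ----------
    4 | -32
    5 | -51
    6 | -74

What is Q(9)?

-167

Write Q(k) = ak² + bk + c; the 3 given values yield a linear system in the 3 coefficients.
Solving, Q(k) = -2k² - k + 4.
Then Q(9) = -167.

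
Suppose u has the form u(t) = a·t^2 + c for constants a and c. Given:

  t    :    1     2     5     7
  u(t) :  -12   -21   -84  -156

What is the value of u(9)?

From u(1) = -12 and u(2) = -21: 1a + c = -12 and 4a + c = -21.
Subtracting: 3a = -9, so a = -3; then c = -12 − (-3)·1 = -9.
So u(t) = -3t² − 9, and u(9) = -252.

-252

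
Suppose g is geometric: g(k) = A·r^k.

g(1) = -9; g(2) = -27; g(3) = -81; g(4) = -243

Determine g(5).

Consecutive ratio: -27/(-9) = 3, and -81/(-27) = 3, so r = 3.
Then A·3^1 = -9 gives A = -3, and g(k) = -3·3^k.
g(5) = -3·3^5 = -729.

-729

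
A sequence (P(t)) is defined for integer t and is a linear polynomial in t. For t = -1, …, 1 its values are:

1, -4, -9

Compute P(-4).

16

First differences: -5, -5.
Level-1 differences are constant, so P has degree 1.
Fitting a degree-1 polynomial gives P(t) = -5t - 4.
Then P(-4) = 16.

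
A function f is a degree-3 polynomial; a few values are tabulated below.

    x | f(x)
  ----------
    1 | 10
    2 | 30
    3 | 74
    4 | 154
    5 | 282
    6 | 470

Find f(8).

1074

First differences: 20, 44, 80, 128, 188. Second differences: 24, 36, 48, 60. Third differences: 12, 12, 12.
Level-3 differences are constant, so f has degree 3.
Fitting a degree-3 polynomial gives f(x) = 2x³ + 6x + 2.
Then f(8) = 1074.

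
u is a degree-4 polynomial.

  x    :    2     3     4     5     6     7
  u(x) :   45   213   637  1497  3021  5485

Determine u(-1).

Write u(x) = ax^4 + bx³ + cx² + dx + e; the 6 given values yield a linear system in the 5 coefficients.
Solving, u(x) = 2x^4 + 2x³ - 3.
Then u(-1) = -3.

-3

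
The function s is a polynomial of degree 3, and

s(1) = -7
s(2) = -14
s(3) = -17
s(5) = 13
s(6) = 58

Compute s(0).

-2

Write s(m) = am³ + bm² + cm + d; the 5 given values yield a linear system in the 4 coefficients.
Solving, s(m) = m³ - 4m² - 2m - 2.
Then s(0) = -2.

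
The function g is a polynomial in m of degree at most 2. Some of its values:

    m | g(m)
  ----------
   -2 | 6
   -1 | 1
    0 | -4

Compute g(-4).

Write g(m) = am² + bm + c; the 3 given values yield a linear system in the 3 coefficients.
Solving, the leading coefficient vanishes, and g(m) = -5m - 4.
Then g(-4) = 16.

16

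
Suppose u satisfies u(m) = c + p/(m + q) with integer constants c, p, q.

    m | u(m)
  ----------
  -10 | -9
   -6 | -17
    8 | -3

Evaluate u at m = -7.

(u(m) − c)(m + q) = p for each data point; the three points give a linear system in c and q, then p follows.
Solving: c = -5, q = 4, p = 24, so u(m) = -5 + 24/(m + 4).
Then u(-7) = -5 + 24/(-3) = -13.

-13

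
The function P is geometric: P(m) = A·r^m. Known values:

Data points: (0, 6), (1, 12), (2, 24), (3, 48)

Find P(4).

Consecutive ratio: 12/6 = 2, and 24/12 = 2, so r = 2.
Then A·2^0 = 6 gives A = 6, and P(m) = 6·2^m.
P(4) = 6·2^4 = 96.

96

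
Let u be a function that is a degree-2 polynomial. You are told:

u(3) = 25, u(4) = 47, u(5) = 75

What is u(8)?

195

Write u(m) = am² + bm + c; the 3 given values yield a linear system in the 3 coefficients.
Solving, u(m) = 3m² + m - 5.
Then u(8) = 195.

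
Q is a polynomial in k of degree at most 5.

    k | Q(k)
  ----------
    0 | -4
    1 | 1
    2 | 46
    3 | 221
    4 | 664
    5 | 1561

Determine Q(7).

5701

First differences: 5, 45, 175, 443, 897. Second differences: 40, 130, 268, 454. Third differences: 90, 138, 186. Fourth differences: 48, 48.
Level-4 differences are constant, so Q has degree 4.
Fitting a degree-4 polynomial gives Q(k) = 2k^4 + 3k³ - 3k² + 3k - 4.
Then Q(7) = 5701.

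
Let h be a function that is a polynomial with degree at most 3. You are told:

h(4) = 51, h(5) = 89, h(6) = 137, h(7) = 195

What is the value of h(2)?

5

First differences: 38, 48, 58. Second differences: 10, 10.
Level-2 differences are constant, so h has degree 2.
Fitting a degree-2 polynomial gives h(k) = 5k² - 7k - 1.
Then h(2) = 5.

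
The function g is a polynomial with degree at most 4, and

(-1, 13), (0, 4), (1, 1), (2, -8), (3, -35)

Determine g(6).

-344

First differences: -9, -3, -9, -27. Second differences: 6, -6, -18. Third differences: -12, -12.
Level-3 differences are constant, so g has degree 3.
Fitting a degree-3 polynomial gives g(x) = -2x³ + 3x² - 4x + 4.
Then g(6) = -344.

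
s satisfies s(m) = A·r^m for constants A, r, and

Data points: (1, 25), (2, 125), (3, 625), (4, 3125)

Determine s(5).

15625

Consecutive ratio: 125/25 = 5, and 625/125 = 5, so r = 5.
Then A·5^1 = 25 gives A = 5, and s(m) = 5·5^m.
s(5) = 5·5^5 = 15625.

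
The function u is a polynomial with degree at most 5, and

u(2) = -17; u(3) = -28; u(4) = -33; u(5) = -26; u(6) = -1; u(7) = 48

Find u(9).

242

Write u(m) = am^5 + bm^4 + cm³ + dm² + em + p; the 6 given values yield a linear system in the 6 coefficients.
Solving, the top 2 coefficients vanish, and u(m) = m³ - 6m² - 1.
Then u(9) = 242.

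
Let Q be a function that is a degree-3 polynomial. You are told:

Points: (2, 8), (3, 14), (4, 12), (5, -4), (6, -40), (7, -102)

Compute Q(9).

Write Q(t) = at³ + bt² + ct + d; the 6 given values yield a linear system in the 4 coefficients.
Solving, Q(t) = -t³ + 5t² - 4.
Then Q(9) = -328.

-328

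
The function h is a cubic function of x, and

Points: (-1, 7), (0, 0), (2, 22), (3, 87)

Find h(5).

Write h(x) = ax³ + bx² + cx + d; the 4 given values yield a linear system in the 4 coefficients.
Solving, h(x) = 3x³ + 3x² - 7x.
Then h(5) = 415.

415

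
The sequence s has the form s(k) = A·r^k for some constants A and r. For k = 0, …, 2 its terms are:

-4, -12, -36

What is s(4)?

-324

Consecutive ratio: -12/(-4) = 3, and -36/(-12) = 3, so r = 3.
Then A·3^0 = -4 gives A = -4, and s(k) = -4·3^k.
s(4) = -4·3^4 = -324.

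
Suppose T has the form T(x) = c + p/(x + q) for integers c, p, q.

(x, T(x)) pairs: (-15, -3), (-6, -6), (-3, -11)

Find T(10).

2

(T(x) − c)(x + q) = p for each data point; the three points give a linear system in c and q, then p follows.
Solving: c = -1, q = 0, p = 30, so T(x) = -1 + 30/(x + 0).
Then T(10) = -1 + 30/10 = 2.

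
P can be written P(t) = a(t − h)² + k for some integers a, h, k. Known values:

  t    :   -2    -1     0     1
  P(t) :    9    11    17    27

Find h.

-2

First differences 2, 6, 10; second difference 4 = 2a, so a = 2.
Expanding, the t-coefficient is −2ah = -4h; matching it to the data gives h = -2, and then k = 9.
So P(t) = 2(t + 2)² + 9.
Hence h = -2.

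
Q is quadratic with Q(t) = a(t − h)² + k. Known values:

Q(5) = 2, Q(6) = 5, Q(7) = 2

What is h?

First differences 3, -3; second difference -6 = 2a, so a = -3.
Expanding, the t-coefficient is −2ah = 6h; matching it to the data gives h = 6, and then k = 5.
So Q(t) = -3(t − 6)² + 5.
Hence h = 6.

6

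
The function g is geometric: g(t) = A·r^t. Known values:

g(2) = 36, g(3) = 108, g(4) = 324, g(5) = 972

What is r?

3

Consecutive ratio: 108/36 = 3, and 324/108 = 3, so r = 3.
Then A·3^2 = 36 gives A = 4, and g(t) = 4·3^t.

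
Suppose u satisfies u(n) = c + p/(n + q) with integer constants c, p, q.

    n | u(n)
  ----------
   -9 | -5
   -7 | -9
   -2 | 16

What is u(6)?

4

(u(n) − c)(n + q) = p for each data point; the three points give a linear system in c and q, then p follows.
Solving: c = 1, q = 4, p = 30, so u(n) = 1 + 30/(n + 4).
Then u(6) = 1 + 30/10 = 4.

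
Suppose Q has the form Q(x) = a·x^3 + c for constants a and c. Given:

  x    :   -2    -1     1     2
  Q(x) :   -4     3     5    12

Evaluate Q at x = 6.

220

From Q(-2) = -4 and Q(-1) = 3: -8a + c = -4 and -1a + c = 3.
Subtracting: 7a = 7, so a = 1; then c = -4 − 1·(-8) = 4.
So Q(x) = 1x³ + 4, and Q(6) = 220.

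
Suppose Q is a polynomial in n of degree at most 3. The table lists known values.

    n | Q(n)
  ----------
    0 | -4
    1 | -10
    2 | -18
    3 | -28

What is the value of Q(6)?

Write Q(n) = an³ + bn² + cn + d; the 4 given values yield a linear system in the 4 coefficients.
Solving, the leading coefficient vanishes, and Q(n) = -n² - 5n - 4.
Then Q(6) = -70.

-70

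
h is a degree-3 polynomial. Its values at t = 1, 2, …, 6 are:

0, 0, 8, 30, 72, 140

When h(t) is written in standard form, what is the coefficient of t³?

First differences: 0, 8, 22, 42, 68. Second differences: 8, 14, 20, 26. Third differences: 6, 6, 6.
Level-3 differences are constant, so h has degree 3.
Fitting a degree-3 polynomial gives h(t) = t³ - 2t² - t + 2.
The coefficient of t³ is 1.

1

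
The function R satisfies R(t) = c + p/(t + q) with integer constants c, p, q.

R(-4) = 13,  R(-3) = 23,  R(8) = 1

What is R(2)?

(R(t) − c)(t + q) = p for each data point; the three points give a linear system in c and q, then p follows.
Solving: c = 3, q = 2, p = -20, so R(t) = 3 − 20/(t + 2).
Then R(2) = 3 − 20/4 = -2.

-2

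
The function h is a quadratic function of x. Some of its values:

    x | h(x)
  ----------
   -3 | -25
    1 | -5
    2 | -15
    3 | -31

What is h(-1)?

Write h(x) = ax² + bx + c; the 4 given values yield a linear system in the 3 coefficients.
Solving, h(x) = -3x² - x - 1.
Then h(-1) = -3.

-3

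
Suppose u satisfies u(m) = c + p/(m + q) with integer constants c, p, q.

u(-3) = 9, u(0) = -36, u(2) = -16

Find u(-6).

0

(u(m) − c)(m + q) = p for each data point; the three points give a linear system in c and q, then p follows.
Solving: c = -6, q = 1, p = -30, so u(m) = -6 − 30/(m + 1).
Then u(-6) = -6 − 30/(-5) = 0.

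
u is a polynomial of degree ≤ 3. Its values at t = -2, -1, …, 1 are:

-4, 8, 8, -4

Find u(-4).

Write u(t) = at³ + bt² + ct + d; the 4 given values yield a linear system in the 4 coefficients.
Solving, the leading coefficient vanishes, and u(t) = -6t² - 6t + 8.
Then u(-4) = -64.

-64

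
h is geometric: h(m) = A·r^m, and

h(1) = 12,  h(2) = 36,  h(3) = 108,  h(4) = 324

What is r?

3

Consecutive ratio: 36/12 = 3, and 108/36 = 3, so r = 3.
Then A·3^1 = 12 gives A = 4, and h(m) = 4·3^m.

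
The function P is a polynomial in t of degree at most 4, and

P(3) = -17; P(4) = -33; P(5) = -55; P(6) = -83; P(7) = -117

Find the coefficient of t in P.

5

First differences: -16, -22, -28, -34. Second differences: -6, -6, -6.
Level-2 differences are constant, so P has degree 2.
Fitting a degree-2 polynomial gives P(t) = -3t² + 5t - 5.
The coefficient of t is 5.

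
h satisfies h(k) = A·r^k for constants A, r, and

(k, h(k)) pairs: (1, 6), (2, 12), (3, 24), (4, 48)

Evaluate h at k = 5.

Consecutive ratio: 12/6 = 2, and 24/12 = 2, so r = 2.
Then A·2^1 = 6 gives A = 3, and h(k) = 3·2^k.
h(5) = 3·2^5 = 96.

96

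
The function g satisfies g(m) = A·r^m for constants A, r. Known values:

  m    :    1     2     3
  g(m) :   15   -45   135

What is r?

Consecutive ratio: -45/15 = -3, and 135/(-45) = -3, so r = -3.
Then A·(-3)^1 = 15 gives A = -5, and g(m) = -5·(-3)^m.

-3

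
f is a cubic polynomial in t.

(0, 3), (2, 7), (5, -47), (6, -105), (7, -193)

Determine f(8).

Write f(t) = at³ + bt² + ct + d; the 5 given values yield a linear system in the 4 coefficients.
Solving, f(t) = -t³ + 3t² + 3.
Then f(8) = -317.

-317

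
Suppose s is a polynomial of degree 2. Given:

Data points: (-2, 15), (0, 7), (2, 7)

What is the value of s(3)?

Write s(m) = am² + bm + c; the 3 given values yield a linear system in the 3 coefficients.
Solving, s(m) = m² - 2m + 7.
Then s(3) = 10.

10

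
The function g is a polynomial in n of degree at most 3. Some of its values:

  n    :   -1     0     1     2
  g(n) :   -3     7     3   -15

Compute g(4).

-93

First differences: 10, -4, -18. Second differences: -14, -14.
Level-2 differences are constant, so g has degree 2.
Fitting a degree-2 polynomial gives g(n) = -7n² + 3n + 7.
Then g(4) = -93.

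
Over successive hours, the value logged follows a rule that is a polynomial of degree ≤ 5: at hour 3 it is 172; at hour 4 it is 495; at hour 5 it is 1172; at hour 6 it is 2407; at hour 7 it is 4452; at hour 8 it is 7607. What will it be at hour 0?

7

Write the value at x as Q(x).
Write Q(x) = ax^5 + bx^4 + cx³ + dx² + ex + p; the 6 given values yield a linear system in the 6 coefficients.
Solving, the leading coefficient vanishes, and Q(x) = 2x^4 - 2x³ + 7x² - 2x + 7.
Then Q(0) = 7.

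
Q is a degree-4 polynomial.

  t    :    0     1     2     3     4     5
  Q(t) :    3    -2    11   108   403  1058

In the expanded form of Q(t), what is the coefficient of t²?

-2

First differences: -5, 13, 97, 295, 655. Second differences: 18, 84, 198, 360. Third differences: 66, 114, 162. Fourth differences: 48, 48.
Level-4 differences are constant, so Q has degree 4.
Fitting a degree-4 polynomial gives Q(t) = 2t^4 - t³ - 2t² - 4t + 3.
The coefficient of t² is -2.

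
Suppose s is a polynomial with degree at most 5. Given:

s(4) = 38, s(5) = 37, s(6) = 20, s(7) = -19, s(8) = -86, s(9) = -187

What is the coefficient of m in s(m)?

-3

Write s(m) = am^5 + bm^4 + cm³ + dm² + em + p; the 6 given values yield a linear system in the 6 coefficients.
Solving, the top 2 coefficients vanish, and s(m) = -m³ + 7m² - 3m + 2.
The coefficient of m is -3.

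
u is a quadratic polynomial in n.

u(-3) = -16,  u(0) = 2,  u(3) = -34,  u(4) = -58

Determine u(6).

Write u(n) = an² + bn + c; the 4 given values yield a linear system in the 3 coefficients.
Solving, u(n) = -3n² - 3n + 2.
Then u(6) = -124.

-124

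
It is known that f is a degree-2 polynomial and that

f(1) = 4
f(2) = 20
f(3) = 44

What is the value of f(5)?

Write f(t) = at² + bt + c; the 3 given values yield a linear system in the 3 coefficients.
Solving, f(t) = 4t² + 4t - 4.
Then f(5) = 116.

116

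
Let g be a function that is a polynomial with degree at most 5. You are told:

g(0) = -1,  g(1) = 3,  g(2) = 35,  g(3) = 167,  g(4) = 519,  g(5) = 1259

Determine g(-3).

155

Write g(k) = ak^5 + bk^4 + ck³ + dk² + ek + p; the 6 given values yield a linear system in the 6 coefficients.
Solving, the leading coefficient vanishes, and g(k) = 2k^4 + 2k - 1.
Then g(-3) = 155.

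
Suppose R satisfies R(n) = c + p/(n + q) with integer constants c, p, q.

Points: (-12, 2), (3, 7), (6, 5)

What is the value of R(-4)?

0

(R(n) − c)(n + q) = p for each data point; the three points give a linear system in c and q, then p follows.
Solving: c = 3, q = 0, p = 12, so R(n) = 3 + 12/(n + 0).
Then R(-4) = 3 + 12/(-4) = 0.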